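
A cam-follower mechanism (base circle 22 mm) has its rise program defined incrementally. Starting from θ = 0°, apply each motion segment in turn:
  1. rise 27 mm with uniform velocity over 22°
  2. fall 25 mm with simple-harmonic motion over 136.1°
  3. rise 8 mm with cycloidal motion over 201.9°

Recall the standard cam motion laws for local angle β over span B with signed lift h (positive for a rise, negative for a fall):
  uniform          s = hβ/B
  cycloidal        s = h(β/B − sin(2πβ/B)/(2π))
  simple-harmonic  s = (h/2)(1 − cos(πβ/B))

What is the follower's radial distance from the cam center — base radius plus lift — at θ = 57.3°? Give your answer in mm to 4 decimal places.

seg 1 [0°–22°] uniform, h=27: full span → s += 27 → s = 27.0000
seg 2 [22°–158.1°] simple-harmonic, h=-25: θ=57.3° here. β=35.3, B=136.1. -25/2·(1 − cos(π·0.2594)) = -3.9251 → s = 23.0749
radial distance = base radius + s = 22 + 23.0749 = 45.0749

45.0749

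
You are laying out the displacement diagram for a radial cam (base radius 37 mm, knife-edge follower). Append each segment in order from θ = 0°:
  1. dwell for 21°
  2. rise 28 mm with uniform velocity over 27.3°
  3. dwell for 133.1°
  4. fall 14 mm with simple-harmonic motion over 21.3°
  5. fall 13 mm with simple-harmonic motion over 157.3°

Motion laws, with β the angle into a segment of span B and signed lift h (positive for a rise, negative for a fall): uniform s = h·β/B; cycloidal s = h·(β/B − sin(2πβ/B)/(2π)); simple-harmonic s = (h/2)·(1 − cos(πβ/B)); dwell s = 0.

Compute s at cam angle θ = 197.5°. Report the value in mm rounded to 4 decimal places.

seg 1 [0°–21°] dwell: s stays 0.0000
seg 2 [21°–48.3°] uniform, h=28: full span → s += 28 → s = 28.0000
seg 3 [48.3°–181.4°] dwell: s stays 28.0000
seg 4 [181.4°–202.7°] simple-harmonic, h=-14: θ=197.5° here. β=16.1, B=21.3. -14/2·(1 − cos(π·0.7559)) = -12.0402 → s = 15.9598

15.9598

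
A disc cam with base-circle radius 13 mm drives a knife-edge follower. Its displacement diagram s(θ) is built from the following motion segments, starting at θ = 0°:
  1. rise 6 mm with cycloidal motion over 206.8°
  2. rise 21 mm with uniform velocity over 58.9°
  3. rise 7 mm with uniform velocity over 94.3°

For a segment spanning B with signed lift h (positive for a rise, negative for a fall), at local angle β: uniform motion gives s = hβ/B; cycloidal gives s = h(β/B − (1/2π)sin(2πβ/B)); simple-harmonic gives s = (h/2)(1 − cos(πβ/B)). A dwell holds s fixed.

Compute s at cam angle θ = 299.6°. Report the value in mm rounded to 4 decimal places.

seg 1 [0°–206.8°] cycloidal, h=6: full span → s += 6 → s = 6.0000
seg 2 [206.8°–265.7°] uniform, h=21: full span → s += 21 → s = 27.0000
seg 3 [265.7°–360°] uniform, h=7: θ=299.6° here. β=33.9, B=94.3. 7·33.9/94.3 = 2.5164 → s = 29.5164

29.5164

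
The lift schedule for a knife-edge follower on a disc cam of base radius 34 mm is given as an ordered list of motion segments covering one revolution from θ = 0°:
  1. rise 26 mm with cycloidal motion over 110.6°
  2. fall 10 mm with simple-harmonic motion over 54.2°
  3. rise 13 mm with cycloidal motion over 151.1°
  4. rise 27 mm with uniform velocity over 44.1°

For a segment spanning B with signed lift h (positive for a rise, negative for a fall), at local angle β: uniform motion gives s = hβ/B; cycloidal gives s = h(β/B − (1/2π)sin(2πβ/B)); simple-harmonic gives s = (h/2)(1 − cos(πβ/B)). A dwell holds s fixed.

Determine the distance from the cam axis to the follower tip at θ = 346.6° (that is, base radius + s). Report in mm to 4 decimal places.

seg 1 [0°–110.6°] cycloidal, h=26: full span → s += 26 → s = 26.0000
seg 2 [110.6°–164.8°] simple-harmonic, h=-10: full span → s += -10 → s = 16.0000
seg 3 [164.8°–315.9°] cycloidal, h=13: full span → s += 13 → s = 29.0000
seg 4 [315.9°–360°] uniform, h=27: θ=346.6° here. β=30.7, B=44.1. 27·30.7/44.1 = 18.7959 → s = 47.7959
radial distance = base radius + s = 34 + 47.7959 = 81.7959

81.7959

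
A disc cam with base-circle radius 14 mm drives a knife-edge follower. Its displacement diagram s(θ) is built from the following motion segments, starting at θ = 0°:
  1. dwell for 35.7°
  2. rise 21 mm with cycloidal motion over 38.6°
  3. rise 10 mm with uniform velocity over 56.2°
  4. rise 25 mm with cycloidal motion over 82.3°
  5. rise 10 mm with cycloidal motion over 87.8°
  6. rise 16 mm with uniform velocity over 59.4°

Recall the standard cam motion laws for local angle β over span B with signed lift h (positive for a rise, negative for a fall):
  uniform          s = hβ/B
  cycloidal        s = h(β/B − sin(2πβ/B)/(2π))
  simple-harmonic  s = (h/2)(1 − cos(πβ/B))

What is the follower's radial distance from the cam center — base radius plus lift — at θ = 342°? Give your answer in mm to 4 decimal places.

seg 1 [0°–35.7°] dwell: s stays 0.0000
seg 2 [35.7°–74.3°] cycloidal, h=21: full span → s += 21 → s = 21.0000
seg 3 [74.3°–130.5°] uniform, h=10: full span → s += 10 → s = 31.0000
seg 4 [130.5°–212.8°] cycloidal, h=25: full span → s += 25 → s = 56.0000
seg 5 [212.8°–300.6°] cycloidal, h=10: full span → s += 10 → s = 66.0000
seg 6 [300.6°–360°] uniform, h=16: θ=342° here. β=41.4, B=59.4. 16·41.4/59.4 = 11.1515 → s = 77.1515
radial distance = base radius + s = 14 + 77.1515 = 91.1515

91.1515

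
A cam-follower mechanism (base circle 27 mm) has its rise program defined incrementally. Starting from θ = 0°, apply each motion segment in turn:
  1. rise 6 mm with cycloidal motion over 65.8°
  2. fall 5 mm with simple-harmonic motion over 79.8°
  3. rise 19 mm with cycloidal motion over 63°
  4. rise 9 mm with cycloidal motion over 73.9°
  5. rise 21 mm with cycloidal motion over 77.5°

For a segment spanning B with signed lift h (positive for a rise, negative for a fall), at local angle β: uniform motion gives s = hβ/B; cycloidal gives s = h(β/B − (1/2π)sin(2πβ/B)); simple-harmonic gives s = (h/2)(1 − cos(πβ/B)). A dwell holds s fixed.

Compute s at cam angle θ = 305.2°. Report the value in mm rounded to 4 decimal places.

seg 1 [0°–65.8°] cycloidal, h=6: full span → s += 6 → s = 6.0000
seg 2 [65.8°–145.6°] simple-harmonic, h=-5: full span → s += -5 → s = 1.0000
seg 3 [145.6°–208.6°] cycloidal, h=19: full span → s += 19 → s = 20.0000
seg 4 [208.6°–282.5°] cycloidal, h=9: full span → s += 9 → s = 29.0000
seg 5 [282.5°–360°] cycloidal, h=21: θ=305.2° here. β=22.7, B=77.5. 21·(0.2929 − sin(2π·0.2929)/(2π)) = 2.9294 → s = 31.9294

31.9294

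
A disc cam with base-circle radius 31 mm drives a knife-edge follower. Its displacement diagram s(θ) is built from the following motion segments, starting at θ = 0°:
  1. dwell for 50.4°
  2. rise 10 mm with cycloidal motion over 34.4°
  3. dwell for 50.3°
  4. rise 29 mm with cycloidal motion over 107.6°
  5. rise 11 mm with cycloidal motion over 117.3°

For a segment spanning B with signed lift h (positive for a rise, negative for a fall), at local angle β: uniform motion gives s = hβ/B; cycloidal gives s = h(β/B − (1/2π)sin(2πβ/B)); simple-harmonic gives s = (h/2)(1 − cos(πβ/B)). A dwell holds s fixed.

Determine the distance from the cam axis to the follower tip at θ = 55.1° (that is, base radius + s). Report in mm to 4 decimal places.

seg 1 [0°–50.4°] dwell: s stays 0.0000
seg 2 [50.4°–84.8°] cycloidal, h=10: θ=55.1° here. β=4.7, B=34.4. 10·(0.1366 − sin(2π·0.1366)/(2π)) = 0.1617 → s = 0.1617
radial distance = base radius + s = 31 + 0.1617 = 31.1617

31.1617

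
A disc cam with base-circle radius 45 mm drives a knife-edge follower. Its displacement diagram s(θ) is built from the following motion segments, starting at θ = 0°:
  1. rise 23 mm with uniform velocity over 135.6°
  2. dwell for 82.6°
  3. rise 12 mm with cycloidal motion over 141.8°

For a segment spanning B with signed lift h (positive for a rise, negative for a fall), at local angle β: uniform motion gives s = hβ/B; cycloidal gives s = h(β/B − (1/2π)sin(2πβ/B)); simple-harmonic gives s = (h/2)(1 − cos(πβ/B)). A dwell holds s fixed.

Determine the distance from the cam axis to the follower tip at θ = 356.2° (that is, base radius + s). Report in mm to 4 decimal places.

seg 1 [0°–135.6°] uniform, h=23: full span → s += 23 → s = 23.0000
seg 2 [135.6°–218.2°] dwell: s stays 23.0000
seg 3 [218.2°–360°] cycloidal, h=12: θ=356.2° here. β=138, B=141.8. 12·(0.9732 − sin(2π·0.9732)/(2π)) = 11.9985 → s = 34.9985
radial distance = base radius + s = 45 + 34.9985 = 79.9985

79.9985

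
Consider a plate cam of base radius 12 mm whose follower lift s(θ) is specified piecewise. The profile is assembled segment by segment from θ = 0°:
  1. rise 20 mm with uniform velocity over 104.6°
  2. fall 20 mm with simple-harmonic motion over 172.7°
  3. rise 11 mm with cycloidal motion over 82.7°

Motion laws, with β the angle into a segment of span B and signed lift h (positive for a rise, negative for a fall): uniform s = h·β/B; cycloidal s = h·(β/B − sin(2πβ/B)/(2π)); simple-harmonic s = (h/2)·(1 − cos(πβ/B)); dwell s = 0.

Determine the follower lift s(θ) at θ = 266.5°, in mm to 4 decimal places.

seg 1 [0°–104.6°] uniform, h=20: full span → s += 20 → s = 20.0000
seg 2 [104.6°–277.3°] simple-harmonic, h=-20: θ=266.5° here. β=161.9, B=172.7. -20/2·(1 − cos(π·0.9375)) = -19.8076 → s = 0.1924

0.1924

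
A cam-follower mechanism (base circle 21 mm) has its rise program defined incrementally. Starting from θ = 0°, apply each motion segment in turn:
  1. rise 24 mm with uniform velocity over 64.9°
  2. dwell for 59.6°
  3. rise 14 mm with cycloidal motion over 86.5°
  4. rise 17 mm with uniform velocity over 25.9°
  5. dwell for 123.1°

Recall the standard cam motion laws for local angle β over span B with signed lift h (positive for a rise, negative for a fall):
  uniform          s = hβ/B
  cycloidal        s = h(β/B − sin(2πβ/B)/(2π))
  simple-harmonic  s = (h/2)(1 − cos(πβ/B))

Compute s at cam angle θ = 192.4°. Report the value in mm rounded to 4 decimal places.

seg 1 [0°–64.9°] uniform, h=24: full span → s += 24 → s = 24.0000
seg 2 [64.9°–124.5°] dwell: s stays 24.0000
seg 3 [124.5°–211°] cycloidal, h=14: θ=192.4° here. β=67.9, B=86.5. 14·(0.7850 − sin(2π·0.7850)/(2π)) = 13.1642 → s = 37.1642

37.1642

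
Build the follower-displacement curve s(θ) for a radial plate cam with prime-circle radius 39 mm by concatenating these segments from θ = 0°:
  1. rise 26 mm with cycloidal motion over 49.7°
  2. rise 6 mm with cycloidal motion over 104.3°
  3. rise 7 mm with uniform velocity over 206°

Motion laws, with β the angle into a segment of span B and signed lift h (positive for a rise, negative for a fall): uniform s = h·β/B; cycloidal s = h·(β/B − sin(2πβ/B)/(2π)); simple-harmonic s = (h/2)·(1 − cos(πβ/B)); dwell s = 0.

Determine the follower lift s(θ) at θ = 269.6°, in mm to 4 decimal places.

seg 1 [0°–49.7°] cycloidal, h=26: full span → s += 26 → s = 26.0000
seg 2 [49.7°–154°] cycloidal, h=6: full span → s += 6 → s = 32.0000
seg 3 [154°–360°] uniform, h=7: θ=269.6° here. β=115.6, B=206. 7·115.6/206 = 3.9282 → s = 35.9282

35.9282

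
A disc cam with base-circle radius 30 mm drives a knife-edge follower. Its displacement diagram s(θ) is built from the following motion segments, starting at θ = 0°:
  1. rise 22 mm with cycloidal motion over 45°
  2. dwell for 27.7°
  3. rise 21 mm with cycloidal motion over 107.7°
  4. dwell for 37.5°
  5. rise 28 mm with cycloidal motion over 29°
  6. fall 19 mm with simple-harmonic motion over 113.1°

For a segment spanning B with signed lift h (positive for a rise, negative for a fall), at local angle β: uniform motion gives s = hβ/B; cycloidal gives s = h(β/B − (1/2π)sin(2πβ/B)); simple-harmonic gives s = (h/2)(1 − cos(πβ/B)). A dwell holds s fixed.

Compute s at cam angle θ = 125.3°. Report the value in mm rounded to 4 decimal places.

seg 1 [0°–45°] cycloidal, h=22: full span → s += 22 → s = 22.0000
seg 2 [45°–72.7°] dwell: s stays 22.0000
seg 3 [72.7°–180.4°] cycloidal, h=21: θ=125.3° here. β=52.6, B=107.7. 21·(0.4884 − sin(2π·0.4884)/(2π)) = 10.0128 → s = 32.0128

32.0128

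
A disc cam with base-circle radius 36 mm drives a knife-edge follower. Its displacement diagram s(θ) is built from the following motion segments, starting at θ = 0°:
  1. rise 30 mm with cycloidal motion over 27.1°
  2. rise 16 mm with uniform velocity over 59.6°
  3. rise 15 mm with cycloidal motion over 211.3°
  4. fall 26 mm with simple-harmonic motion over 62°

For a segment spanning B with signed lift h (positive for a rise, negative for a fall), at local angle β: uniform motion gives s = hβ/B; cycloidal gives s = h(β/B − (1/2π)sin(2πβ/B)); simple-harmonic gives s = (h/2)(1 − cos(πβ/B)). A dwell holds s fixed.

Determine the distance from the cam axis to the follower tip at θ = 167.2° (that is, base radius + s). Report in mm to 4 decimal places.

seg 1 [0°–27.1°] cycloidal, h=30: full span → s += 30 → s = 30.0000
seg 2 [27.1°–86.7°] uniform, h=16: full span → s += 16 → s = 46.0000
seg 3 [86.7°–298°] cycloidal, h=15: θ=167.2° here. β=80.5, B=211.3. 15·(0.3810 − sin(2π·0.3810)/(2π)) = 4.0911 → s = 50.0911
radial distance = base radius + s = 36 + 50.0911 = 86.0911

86.0911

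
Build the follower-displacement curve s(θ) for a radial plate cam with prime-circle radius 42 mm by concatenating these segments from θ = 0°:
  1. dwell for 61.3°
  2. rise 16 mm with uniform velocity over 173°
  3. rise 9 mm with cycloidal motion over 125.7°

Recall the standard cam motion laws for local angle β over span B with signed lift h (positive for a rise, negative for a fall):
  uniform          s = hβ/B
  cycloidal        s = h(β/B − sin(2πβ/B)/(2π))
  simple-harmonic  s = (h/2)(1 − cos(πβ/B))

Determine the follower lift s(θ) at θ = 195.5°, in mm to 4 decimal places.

seg 1 [0°–61.3°] dwell: s stays 0.0000
seg 2 [61.3°–234.3°] uniform, h=16: θ=195.5° here. β=134.2, B=173. 16·134.2/173 = 12.4116 → s = 12.4116

12.4116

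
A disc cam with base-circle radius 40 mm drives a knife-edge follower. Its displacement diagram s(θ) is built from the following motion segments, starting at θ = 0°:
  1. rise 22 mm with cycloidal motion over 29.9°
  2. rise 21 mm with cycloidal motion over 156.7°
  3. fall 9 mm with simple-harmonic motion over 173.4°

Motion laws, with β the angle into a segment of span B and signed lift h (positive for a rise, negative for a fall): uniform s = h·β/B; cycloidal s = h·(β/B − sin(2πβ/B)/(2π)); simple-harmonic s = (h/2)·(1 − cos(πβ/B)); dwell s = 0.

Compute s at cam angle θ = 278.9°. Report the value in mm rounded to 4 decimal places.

seg 1 [0°–29.9°] cycloidal, h=22: full span → s += 22 → s = 22.0000
seg 2 [29.9°–186.6°] cycloidal, h=21: full span → s += 21 → s = 43.0000
seg 3 [186.6°–360°] simple-harmonic, h=-9: θ=278.9° here. β=92.3, B=173.4. -9/2·(1 − cos(π·0.5323)) = -4.9558 → s = 38.0442

38.0442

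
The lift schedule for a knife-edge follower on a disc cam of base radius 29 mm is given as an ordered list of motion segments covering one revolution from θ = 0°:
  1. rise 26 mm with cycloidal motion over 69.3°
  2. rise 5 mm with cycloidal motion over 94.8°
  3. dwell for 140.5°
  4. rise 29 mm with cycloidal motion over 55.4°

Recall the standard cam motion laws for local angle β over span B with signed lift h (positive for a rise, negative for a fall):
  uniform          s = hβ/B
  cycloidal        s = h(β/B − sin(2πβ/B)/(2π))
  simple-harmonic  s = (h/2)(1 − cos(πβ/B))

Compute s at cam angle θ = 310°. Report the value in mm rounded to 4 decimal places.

seg 1 [0°–69.3°] cycloidal, h=26: full span → s += 26 → s = 26.0000
seg 2 [69.3°–164.1°] cycloidal, h=5: full span → s += 5 → s = 31.0000
seg 3 [164.1°–304.6°] dwell: s stays 31.0000
seg 4 [304.6°–360°] cycloidal, h=29: θ=310° here. β=5.4, B=55.4. 29·(0.0975 − sin(2π·0.0975)/(2π)) = 0.1734 → s = 31.1734

31.1734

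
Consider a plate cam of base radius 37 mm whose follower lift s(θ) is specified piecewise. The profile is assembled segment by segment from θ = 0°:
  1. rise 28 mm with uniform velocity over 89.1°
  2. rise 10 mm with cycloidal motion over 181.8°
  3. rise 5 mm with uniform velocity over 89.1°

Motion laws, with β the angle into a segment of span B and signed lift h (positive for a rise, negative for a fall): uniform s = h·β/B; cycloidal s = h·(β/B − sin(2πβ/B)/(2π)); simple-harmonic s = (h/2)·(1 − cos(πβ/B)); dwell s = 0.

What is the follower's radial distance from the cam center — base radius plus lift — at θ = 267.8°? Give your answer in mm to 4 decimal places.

seg 1 [0°–89.1°] uniform, h=28: full span → s += 28 → s = 28.0000
seg 2 [89.1°–270.9°] cycloidal, h=10: θ=267.8° here. β=178.7, B=181.8. 10·(0.9829 − sin(2π·0.9829)/(2π)) = 9.9997 → s = 37.9997
radial distance = base radius + s = 37 + 37.9997 = 74.9997

74.9997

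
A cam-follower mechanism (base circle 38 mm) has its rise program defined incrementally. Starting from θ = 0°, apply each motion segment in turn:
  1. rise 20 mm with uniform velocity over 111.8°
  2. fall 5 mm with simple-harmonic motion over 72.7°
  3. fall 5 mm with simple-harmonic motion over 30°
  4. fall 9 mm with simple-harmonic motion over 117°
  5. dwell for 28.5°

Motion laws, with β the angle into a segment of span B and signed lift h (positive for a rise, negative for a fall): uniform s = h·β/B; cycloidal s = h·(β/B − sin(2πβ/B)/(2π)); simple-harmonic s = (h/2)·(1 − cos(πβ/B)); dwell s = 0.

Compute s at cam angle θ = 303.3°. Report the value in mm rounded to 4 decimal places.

seg 1 [0°–111.8°] uniform, h=20: full span → s += 20 → s = 20.0000
seg 2 [111.8°–184.5°] simple-harmonic, h=-5: full span → s += -5 → s = 15.0000
seg 3 [184.5°–214.5°] simple-harmonic, h=-5: full span → s += -5 → s = 10.0000
seg 4 [214.5°–331.5°] simple-harmonic, h=-9: θ=303.3° here. β=88.8, B=117. -9/2·(1 − cos(π·0.7590)) = -7.7704 → s = 2.2296

2.2296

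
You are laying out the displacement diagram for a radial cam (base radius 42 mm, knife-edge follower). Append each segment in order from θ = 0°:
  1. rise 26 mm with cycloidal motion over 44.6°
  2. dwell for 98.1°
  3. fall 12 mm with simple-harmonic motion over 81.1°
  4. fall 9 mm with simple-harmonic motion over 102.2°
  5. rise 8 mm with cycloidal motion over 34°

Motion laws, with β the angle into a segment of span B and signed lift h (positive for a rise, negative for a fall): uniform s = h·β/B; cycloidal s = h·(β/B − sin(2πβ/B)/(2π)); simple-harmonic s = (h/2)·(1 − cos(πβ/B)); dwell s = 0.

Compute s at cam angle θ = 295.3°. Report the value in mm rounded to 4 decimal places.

seg 1 [0°–44.6°] cycloidal, h=26: full span → s += 26 → s = 26.0000
seg 2 [44.6°–142.7°] dwell: s stays 26.0000
seg 3 [142.7°–223.8°] simple-harmonic, h=-12: full span → s += -12 → s = 14.0000
seg 4 [223.8°–326°] simple-harmonic, h=-9: θ=295.3° here. β=71.5, B=102.2. -9/2·(1 − cos(π·0.6996)) = -7.1406 → s = 6.8594

6.8594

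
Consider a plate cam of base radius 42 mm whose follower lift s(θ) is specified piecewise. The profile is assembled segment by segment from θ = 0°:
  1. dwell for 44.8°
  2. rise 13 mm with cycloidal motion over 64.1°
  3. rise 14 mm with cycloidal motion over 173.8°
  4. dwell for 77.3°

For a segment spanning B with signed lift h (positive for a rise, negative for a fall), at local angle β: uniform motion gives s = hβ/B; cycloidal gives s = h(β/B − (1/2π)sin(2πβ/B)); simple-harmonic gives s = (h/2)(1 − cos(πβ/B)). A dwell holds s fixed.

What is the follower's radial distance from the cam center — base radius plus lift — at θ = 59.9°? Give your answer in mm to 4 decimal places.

seg 1 [0°–44.8°] dwell: s stays 0.0000
seg 2 [44.8°–108.9°] cycloidal, h=13: θ=59.9° here. β=15.1, B=64.1. 13·(0.2356 − sin(2π·0.2356)/(2π)) = 1.0019 → s = 1.0019
radial distance = base radius + s = 42 + 1.0019 = 43.0019

43.0019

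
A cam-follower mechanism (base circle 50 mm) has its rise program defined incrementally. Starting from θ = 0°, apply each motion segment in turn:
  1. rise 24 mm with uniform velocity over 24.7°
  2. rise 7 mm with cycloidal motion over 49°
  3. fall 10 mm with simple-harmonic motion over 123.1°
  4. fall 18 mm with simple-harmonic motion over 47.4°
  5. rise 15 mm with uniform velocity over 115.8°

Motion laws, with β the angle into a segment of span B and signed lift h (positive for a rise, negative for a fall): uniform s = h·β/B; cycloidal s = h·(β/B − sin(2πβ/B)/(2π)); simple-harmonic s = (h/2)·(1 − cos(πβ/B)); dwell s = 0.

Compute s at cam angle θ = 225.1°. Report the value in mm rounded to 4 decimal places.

seg 1 [0°–24.7°] uniform, h=24: full span → s += 24 → s = 24.0000
seg 2 [24.7°–73.7°] cycloidal, h=7: full span → s += 7 → s = 31.0000
seg 3 [73.7°–196.8°] simple-harmonic, h=-10: full span → s += -10 → s = 21.0000
seg 4 [196.8°–244.2°] simple-harmonic, h=-18: θ=225.1° here. β=28.3, B=47.4. -18/2·(1 − cos(π·0.5970)) = -11.7016 → s = 9.2984

9.2984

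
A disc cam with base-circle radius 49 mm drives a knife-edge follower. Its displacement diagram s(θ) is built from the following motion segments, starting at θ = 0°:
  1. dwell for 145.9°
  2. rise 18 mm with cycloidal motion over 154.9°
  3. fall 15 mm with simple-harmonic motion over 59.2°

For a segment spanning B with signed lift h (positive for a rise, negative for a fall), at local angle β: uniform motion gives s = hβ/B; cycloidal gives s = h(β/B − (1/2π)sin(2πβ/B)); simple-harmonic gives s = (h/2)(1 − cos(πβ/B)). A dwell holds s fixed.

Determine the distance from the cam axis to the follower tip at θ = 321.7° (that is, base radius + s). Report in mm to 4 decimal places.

seg 1 [0°–145.9°] dwell: s stays 0.0000
seg 2 [145.9°–300.8°] cycloidal, h=18: full span → s += 18 → s = 18.0000
seg 3 [300.8°–360°] simple-harmonic, h=-15: θ=321.7° here. β=20.9, B=59.2. -15/2·(1 − cos(π·0.3530)) = -4.1591 → s = 13.8409
radial distance = base radius + s = 49 + 13.8409 = 62.8409

62.8409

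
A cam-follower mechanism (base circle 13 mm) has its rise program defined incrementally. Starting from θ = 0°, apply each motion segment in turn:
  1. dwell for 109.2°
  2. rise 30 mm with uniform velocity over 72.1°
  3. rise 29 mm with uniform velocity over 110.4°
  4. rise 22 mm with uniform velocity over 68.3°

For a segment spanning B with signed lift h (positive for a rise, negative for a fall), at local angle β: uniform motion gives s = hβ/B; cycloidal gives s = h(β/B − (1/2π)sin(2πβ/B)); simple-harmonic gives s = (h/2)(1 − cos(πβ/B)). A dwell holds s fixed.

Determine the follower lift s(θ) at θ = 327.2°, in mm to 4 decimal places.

seg 1 [0°–109.2°] dwell: s stays 0.0000
seg 2 [109.2°–181.3°] uniform, h=30: full span → s += 30 → s = 30.0000
seg 3 [181.3°–291.7°] uniform, h=29: full span → s += 29 → s = 59.0000
seg 4 [291.7°–360°] uniform, h=22: θ=327.2° here. β=35.5, B=68.3. 22·35.5/68.3 = 11.4348 → s = 70.4348

70.4348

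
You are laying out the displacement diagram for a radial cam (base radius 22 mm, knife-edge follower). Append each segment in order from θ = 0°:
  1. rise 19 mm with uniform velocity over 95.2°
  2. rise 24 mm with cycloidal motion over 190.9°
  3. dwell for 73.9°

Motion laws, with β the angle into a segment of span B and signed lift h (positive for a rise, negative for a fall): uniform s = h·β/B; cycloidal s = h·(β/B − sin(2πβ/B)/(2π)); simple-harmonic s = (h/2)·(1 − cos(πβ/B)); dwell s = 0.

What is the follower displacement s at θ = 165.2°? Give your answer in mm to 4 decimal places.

seg 1 [0°–95.2°] uniform, h=19: full span → s += 19 → s = 19.0000
seg 2 [95.2°–286.1°] cycloidal, h=24: θ=165.2° here. β=70, B=190.9. 24·(0.3667 − sin(2π·0.3667)/(2π)) = 5.9621 → s = 24.9621

24.9621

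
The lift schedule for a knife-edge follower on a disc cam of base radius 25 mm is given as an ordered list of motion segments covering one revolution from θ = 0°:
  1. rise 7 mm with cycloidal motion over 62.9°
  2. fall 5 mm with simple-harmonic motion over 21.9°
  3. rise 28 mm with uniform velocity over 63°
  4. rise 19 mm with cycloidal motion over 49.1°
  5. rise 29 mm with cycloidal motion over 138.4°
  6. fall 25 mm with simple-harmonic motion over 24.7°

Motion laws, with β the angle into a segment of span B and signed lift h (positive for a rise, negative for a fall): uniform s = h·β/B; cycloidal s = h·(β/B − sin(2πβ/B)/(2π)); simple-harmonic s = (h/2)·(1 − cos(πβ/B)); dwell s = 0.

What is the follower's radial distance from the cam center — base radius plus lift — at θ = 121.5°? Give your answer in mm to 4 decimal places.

seg 1 [0°–62.9°] cycloidal, h=7: full span → s += 7 → s = 7.0000
seg 2 [62.9°–84.8°] simple-harmonic, h=-5: full span → s += -5 → s = 2.0000
seg 3 [84.8°–147.8°] uniform, h=28: θ=121.5° here. β=36.7, B=63. 28·36.7/63 = 16.3111 → s = 18.3111
radial distance = base radius + s = 25 + 18.3111 = 43.3111

43.3111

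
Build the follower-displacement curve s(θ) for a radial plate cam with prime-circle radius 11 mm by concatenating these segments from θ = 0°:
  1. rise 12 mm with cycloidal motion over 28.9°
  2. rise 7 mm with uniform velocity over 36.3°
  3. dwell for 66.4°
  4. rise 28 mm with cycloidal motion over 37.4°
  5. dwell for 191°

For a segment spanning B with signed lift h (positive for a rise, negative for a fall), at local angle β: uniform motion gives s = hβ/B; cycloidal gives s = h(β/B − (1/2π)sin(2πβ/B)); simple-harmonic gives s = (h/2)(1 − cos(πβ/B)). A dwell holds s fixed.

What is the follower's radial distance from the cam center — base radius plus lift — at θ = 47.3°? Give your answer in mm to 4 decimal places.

seg 1 [0°–28.9°] cycloidal, h=12: full span → s += 12 → s = 12.0000
seg 2 [28.9°–65.2°] uniform, h=7: θ=47.3° here. β=18.4, B=36.3. 7·18.4/36.3 = 3.5482 → s = 15.5482
radial distance = base radius + s = 11 + 15.5482 = 26.5482

26.5482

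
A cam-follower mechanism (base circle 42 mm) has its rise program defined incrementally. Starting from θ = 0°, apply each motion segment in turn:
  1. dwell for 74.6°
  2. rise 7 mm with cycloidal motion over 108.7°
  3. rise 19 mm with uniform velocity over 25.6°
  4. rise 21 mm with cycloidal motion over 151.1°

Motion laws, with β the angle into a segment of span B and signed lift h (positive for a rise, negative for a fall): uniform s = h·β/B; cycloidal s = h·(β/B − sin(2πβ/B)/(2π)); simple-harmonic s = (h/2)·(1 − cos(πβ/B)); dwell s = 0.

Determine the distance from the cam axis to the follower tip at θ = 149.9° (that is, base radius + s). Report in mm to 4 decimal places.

seg 1 [0°–74.6°] dwell: s stays 0.0000
seg 2 [74.6°–183.3°] cycloidal, h=7: θ=149.9° here. β=75.3, B=108.7. 7·(0.6927 − sin(2π·0.6927)/(2π)) = 5.8919 → s = 5.8919
radial distance = base radius + s = 42 + 5.8919 = 47.8919

47.8919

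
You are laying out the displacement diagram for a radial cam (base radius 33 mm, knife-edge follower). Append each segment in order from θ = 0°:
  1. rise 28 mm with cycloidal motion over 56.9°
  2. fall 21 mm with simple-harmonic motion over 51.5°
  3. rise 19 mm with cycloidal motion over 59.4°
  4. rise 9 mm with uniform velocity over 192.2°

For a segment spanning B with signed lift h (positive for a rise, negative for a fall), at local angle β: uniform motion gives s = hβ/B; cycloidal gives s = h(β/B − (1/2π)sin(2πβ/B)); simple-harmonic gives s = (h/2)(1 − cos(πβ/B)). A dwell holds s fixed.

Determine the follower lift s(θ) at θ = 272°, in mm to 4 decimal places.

seg 1 [0°–56.9°] cycloidal, h=28: full span → s += 28 → s = 28.0000
seg 2 [56.9°–108.4°] simple-harmonic, h=-21: full span → s += -21 → s = 7.0000
seg 3 [108.4°–167.8°] cycloidal, h=19: full span → s += 19 → s = 26.0000
seg 4 [167.8°–360°] uniform, h=9: θ=272° here. β=104.2, B=192.2. 9·104.2/192.2 = 4.8793 → s = 30.8793

30.8793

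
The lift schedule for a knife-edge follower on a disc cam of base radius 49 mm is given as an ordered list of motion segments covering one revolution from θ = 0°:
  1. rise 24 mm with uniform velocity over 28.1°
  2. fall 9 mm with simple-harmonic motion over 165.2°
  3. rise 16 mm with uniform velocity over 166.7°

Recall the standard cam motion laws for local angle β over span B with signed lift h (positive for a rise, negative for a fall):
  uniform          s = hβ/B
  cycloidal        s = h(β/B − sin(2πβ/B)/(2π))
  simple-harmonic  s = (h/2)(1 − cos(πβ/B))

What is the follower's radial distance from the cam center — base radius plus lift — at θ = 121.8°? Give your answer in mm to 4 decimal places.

seg 1 [0°–28.1°] uniform, h=24: full span → s += 24 → s = 24.0000
seg 2 [28.1°–193.3°] simple-harmonic, h=-9: θ=121.8° here. β=93.7, B=165.2. -9/2·(1 − cos(π·0.5672)) = -5.4429 → s = 18.5571
radial distance = base radius + s = 49 + 18.5571 = 67.5571

67.5571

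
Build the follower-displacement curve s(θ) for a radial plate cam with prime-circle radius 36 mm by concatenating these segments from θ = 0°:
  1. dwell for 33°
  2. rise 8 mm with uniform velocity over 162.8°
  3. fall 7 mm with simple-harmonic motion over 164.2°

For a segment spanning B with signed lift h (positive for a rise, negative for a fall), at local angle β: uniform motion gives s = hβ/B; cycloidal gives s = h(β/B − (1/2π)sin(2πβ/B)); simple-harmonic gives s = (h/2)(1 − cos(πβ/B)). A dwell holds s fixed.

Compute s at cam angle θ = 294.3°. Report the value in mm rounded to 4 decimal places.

seg 1 [0°–33°] dwell: s stays 0.0000
seg 2 [33°–195.8°] uniform, h=8: full span → s += 8 → s = 8.0000
seg 3 [195.8°–360°] simple-harmonic, h=-7: θ=294.3° here. β=98.5, B=164.2. -7/2·(1 − cos(π·0.5999)) = -4.5803 → s = 3.4197

3.4197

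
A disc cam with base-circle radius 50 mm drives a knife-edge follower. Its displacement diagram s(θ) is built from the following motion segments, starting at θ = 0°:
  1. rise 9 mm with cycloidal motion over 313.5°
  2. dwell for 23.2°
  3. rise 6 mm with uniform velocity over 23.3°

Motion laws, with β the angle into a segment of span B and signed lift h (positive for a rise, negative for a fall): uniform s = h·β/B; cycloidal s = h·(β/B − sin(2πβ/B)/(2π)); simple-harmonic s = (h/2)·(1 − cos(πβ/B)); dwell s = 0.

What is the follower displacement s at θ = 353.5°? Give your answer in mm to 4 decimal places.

seg 1 [0°–313.5°] cycloidal, h=9: full span → s += 9 → s = 9.0000
seg 2 [313.5°–336.7°] dwell: s stays 9.0000
seg 3 [336.7°–360°] uniform, h=6: θ=353.5° here. β=16.8, B=23.3. 6·16.8/23.3 = 4.3262 → s = 13.3262

13.3262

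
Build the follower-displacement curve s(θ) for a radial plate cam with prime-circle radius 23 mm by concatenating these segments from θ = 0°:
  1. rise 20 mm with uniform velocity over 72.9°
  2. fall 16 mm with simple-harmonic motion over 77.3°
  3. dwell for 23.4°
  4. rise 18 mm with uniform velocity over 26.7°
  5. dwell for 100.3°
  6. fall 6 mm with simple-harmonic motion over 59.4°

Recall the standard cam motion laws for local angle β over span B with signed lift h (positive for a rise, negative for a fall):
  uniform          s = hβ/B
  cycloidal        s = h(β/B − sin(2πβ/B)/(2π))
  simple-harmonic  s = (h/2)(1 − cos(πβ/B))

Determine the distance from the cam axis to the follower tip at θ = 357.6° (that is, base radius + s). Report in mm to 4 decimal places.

seg 1 [0°–72.9°] uniform, h=20: full span → s += 20 → s = 20.0000
seg 2 [72.9°–150.2°] simple-harmonic, h=-16: full span → s += -16 → s = 4.0000
seg 3 [150.2°–173.6°] dwell: s stays 4.0000
seg 4 [173.6°–200.3°] uniform, h=18: full span → s += 18 → s = 22.0000
seg 5 [200.3°–300.6°] dwell: s stays 22.0000
seg 6 [300.6°–360°] simple-harmonic, h=-6: θ=357.6° here. β=57, B=59.4. -6/2·(1 − cos(π·0.9596)) = -5.9759 → s = 16.0241
radial distance = base radius + s = 23 + 16.0241 = 39.0241

39.0241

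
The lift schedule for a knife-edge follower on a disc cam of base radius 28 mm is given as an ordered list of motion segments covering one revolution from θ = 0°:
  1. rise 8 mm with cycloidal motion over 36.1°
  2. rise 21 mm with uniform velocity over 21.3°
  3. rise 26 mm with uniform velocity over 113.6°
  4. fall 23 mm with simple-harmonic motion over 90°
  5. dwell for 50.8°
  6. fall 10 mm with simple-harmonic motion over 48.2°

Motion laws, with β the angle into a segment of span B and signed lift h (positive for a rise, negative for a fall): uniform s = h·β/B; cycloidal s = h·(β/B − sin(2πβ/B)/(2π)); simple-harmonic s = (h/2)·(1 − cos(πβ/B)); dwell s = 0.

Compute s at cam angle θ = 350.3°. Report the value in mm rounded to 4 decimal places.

seg 1 [0°–36.1°] cycloidal, h=8: full span → s += 8 → s = 8.0000
seg 2 [36.1°–57.4°] uniform, h=21: full span → s += 21 → s = 29.0000
seg 3 [57.4°–171°] uniform, h=26: full span → s += 26 → s = 55.0000
seg 4 [171°–261°] simple-harmonic, h=-23: full span → s += -23 → s = 32.0000
seg 5 [261°–311.8°] dwell: s stays 32.0000
seg 6 [311.8°–360°] simple-harmonic, h=-10: θ=350.3° here. β=38.5, B=48.2. -10/2·(1 − cos(π·0.7988)) = -9.0336 → s = 22.9664

22.9664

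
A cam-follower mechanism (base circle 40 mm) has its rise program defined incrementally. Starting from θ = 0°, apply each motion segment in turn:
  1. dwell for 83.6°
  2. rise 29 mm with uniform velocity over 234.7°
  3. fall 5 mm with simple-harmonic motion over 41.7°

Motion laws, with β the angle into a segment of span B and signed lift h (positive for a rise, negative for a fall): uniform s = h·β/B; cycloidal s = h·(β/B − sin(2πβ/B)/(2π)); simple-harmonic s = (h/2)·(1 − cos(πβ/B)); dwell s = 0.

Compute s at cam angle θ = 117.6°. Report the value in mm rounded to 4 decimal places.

seg 1 [0°–83.6°] dwell: s stays 0.0000
seg 2 [83.6°–318.3°] uniform, h=29: θ=117.6° here. β=34, B=234.7. 29·34/234.7 = 4.2011 → s = 4.2011

4.2011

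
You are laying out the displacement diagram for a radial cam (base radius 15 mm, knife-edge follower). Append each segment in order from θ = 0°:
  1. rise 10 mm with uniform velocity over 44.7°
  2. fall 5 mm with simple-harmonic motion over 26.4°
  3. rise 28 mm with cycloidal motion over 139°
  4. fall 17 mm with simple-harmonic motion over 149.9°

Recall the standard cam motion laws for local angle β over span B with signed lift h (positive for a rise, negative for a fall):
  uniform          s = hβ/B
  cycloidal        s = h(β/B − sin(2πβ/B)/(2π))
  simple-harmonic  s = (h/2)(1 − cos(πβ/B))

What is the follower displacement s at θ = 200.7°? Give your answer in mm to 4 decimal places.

seg 1 [0°–44.7°] uniform, h=10: full span → s += 10 → s = 10.0000
seg 2 [44.7°–71.1°] simple-harmonic, h=-5: full span → s += -5 → s = 5.0000
seg 3 [71.1°–210.1°] cycloidal, h=28: θ=200.7° here. β=129.6, B=139. 28·(0.9324 − sin(2π·0.9324)/(2π)) = 27.9435 → s = 32.9435

32.9435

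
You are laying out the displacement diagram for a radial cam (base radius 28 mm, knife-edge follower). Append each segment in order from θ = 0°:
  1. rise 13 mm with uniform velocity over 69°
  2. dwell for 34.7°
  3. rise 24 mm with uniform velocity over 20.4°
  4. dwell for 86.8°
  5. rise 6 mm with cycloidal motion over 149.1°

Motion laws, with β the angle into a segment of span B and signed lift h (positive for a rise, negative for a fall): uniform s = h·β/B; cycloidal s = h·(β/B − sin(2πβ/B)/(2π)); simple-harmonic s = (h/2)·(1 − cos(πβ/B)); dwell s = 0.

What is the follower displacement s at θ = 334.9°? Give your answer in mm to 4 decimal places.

seg 1 [0°–69°] uniform, h=13: full span → s += 13 → s = 13.0000
seg 2 [69°–103.7°] dwell: s stays 13.0000
seg 3 [103.7°–124.1°] uniform, h=24: full span → s += 24 → s = 37.0000
seg 4 [124.1°–210.9°] dwell: s stays 37.0000
seg 5 [210.9°–360°] cycloidal, h=6: θ=334.9° here. β=124, B=149.1. 6·(0.8317 − sin(2π·0.8317)/(2π)) = 5.8219 → s = 42.8219

42.8219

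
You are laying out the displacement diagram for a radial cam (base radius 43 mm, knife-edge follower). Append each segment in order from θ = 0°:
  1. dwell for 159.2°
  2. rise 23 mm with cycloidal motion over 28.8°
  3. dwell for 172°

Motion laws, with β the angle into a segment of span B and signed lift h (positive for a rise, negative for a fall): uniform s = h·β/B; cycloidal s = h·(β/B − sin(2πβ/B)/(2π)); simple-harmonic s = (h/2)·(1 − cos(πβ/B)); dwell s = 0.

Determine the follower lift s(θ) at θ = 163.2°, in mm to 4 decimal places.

seg 1 [0°–159.2°] dwell: s stays 0.0000
seg 2 [159.2°–188°] cycloidal, h=23: θ=163.2° here. β=4, B=28.8. 23·(0.1389 − sin(2π·0.1389)/(2π)) = 0.3903 → s = 0.3903

0.3903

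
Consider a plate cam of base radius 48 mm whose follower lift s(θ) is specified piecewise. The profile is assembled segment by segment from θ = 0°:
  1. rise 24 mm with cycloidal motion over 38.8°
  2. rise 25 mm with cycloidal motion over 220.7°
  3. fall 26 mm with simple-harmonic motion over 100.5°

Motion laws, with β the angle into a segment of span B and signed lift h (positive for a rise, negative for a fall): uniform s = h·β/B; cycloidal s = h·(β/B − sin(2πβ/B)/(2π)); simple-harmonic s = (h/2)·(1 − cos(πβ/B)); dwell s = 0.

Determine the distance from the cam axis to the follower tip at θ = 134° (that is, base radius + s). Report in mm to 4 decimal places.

seg 1 [0°–38.8°] cycloidal, h=24: full span → s += 24 → s = 24.0000
seg 2 [38.8°–259.5°] cycloidal, h=25: θ=134° here. β=95.2, B=220.7. 25·(0.4314 − sin(2π·0.4314)/(2π)) = 9.1205 → s = 33.1205
radial distance = base radius + s = 48 + 33.1205 = 81.1205

81.1205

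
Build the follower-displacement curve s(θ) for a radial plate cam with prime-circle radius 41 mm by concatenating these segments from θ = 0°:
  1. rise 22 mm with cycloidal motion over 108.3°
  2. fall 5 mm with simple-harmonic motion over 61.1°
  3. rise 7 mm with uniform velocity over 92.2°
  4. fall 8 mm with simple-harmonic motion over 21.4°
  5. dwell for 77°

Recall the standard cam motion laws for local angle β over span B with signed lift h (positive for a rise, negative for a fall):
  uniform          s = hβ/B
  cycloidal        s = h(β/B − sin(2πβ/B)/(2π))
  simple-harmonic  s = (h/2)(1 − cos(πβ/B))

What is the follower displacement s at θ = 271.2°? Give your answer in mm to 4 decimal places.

seg 1 [0°–108.3°] cycloidal, h=22: full span → s += 22 → s = 22.0000
seg 2 [108.3°–169.4°] simple-harmonic, h=-5: full span → s += -5 → s = 17.0000
seg 3 [169.4°–261.6°] uniform, h=7: full span → s += 7 → s = 24.0000
seg 4 [261.6°–283°] simple-harmonic, h=-8: θ=271.2° here. β=9.6, B=21.4. -8/2·(1 − cos(π·0.4486)) = -3.3569 → s = 20.6431

20.6431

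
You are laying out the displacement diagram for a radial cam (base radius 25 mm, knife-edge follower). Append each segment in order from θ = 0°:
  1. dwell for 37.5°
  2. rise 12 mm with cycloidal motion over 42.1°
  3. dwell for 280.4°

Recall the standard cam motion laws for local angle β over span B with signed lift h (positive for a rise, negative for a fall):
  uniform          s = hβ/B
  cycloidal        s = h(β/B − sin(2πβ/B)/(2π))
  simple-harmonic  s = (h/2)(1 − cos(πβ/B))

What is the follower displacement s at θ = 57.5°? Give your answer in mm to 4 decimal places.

seg 1 [0°–37.5°] dwell: s stays 0.0000
seg 2 [37.5°–79.6°] cycloidal, h=12: θ=57.5° here. β=20, B=42.1. 12·(0.4751 − sin(2π·0.4751)/(2π)) = 5.4026 → s = 5.4026

5.4026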